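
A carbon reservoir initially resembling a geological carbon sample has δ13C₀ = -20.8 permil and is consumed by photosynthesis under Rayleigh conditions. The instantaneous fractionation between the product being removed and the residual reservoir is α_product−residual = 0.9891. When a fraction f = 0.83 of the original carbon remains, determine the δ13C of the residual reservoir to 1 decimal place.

Rayleigh residual: δ_res = (δ₀ + 1000)·f^(α−1) − 1000
α − 1 = -0.01090
f^(α−1) = 0.83^(-0.01090) = 1.002033
δ_res = (-20.8 + 1000) × 1.002033 − 1000 = 981.191 − 1000 = -18.81 permil

-18.8 permil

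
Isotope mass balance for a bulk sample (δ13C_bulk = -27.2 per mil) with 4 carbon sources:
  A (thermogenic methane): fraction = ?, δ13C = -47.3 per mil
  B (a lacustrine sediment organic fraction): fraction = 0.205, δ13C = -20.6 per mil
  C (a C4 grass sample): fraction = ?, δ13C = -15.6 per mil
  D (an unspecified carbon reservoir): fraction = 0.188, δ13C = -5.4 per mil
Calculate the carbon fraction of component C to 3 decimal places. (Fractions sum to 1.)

0.213

Let f_C and f_A be the unknown fractions; fractions sum to 1 so f_C + f_A = 0.607.
Mass balance: Σ fᵢ·δᵢ = δ_bulk ⇒ f_C·(-15.6) + f_A·(-47.3) = -27.2 − (-5.238) = -21.962
Substitute f_A = 0.607 − f_C:
f_C·(-15.6 − -47.3) = -21.962 − 0.607×(-47.3) = 6.749
f_C = 6.749 / 31.7 = 0.2129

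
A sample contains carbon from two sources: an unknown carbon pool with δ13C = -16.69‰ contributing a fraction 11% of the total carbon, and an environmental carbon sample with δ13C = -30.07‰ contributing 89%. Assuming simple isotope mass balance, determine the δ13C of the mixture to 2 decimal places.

δ_mix = f_A·δ_A + f_B·δ_B
δ_mix = 0.11 × (-16.69) + 0.89 × (-30.07)
δ_mix = -1.836 + -26.762 = -28.598‰

-28.60‰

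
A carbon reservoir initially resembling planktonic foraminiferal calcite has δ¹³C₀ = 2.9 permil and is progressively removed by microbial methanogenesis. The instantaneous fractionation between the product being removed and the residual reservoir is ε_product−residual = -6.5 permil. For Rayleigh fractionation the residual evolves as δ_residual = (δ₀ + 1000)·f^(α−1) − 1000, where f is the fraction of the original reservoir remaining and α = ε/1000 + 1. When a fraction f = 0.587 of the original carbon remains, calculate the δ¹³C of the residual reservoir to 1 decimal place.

6.4 permil

Rayleigh residual: δ_res = (δ₀ + 1000)·f^(α−1) − 1000
α = ε/1000 + 1 = 0.99350, so α − 1 = -0.00650
f^(α−1) = 0.587^(-0.00650) = 1.003469
δ_res = (2.9 + 1000) × 1.003469 − 1000 = 1006.379 − 1000 = 6.38 permil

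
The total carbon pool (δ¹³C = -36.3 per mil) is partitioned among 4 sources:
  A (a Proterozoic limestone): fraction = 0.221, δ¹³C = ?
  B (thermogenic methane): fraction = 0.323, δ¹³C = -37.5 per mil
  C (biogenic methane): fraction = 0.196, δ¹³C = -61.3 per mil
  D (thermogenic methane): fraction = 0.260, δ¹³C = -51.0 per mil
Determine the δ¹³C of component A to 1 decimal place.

4.9 per mil

Isotope mass balance: δ_bulk = Σ fᵢ·δᵢ.
-36.3 = 0.221×δ_A + 0.323×(-37.5) + 0.196×(-61.3) + 0.260×(-51.0)
0.221·δ_A = -36.3 − (-37.387) = 1.087
δ_A = 1.087 / 0.221 = 4.92 per mil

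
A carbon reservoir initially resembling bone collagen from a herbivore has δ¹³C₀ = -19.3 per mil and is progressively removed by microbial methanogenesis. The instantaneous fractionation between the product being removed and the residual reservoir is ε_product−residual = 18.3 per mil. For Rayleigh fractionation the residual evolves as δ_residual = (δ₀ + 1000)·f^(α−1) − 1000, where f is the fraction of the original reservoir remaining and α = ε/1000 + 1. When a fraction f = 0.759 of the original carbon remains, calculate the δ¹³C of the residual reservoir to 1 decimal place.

Rayleigh residual: δ_res = (δ₀ + 1000)·f^(α−1) − 1000
α = ε/1000 + 1 = 1.01830, so α − 1 = 0.01830
f^(α−1) = 0.759^(0.01830) = 0.994966
δ_res = (-19.3 + 1000) × 0.994966 − 1000 = 975.764 − 1000 = -24.24 per mil

-24.2 per mil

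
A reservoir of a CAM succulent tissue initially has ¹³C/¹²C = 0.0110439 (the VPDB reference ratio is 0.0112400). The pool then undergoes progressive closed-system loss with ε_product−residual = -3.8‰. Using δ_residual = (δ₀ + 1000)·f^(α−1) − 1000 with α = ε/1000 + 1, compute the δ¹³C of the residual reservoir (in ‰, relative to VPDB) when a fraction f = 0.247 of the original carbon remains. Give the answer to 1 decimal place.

δ₀ = (0.0110439/0.0112400 − 1)×1000 = (0.982553 − 1)×1000 = -17.447‰
α − 1 = ε/1000 = -0.0038
f^(α−1) = 0.247^(-0.0038) = 1.005328
δ_res = (-17.447 + 1000) × 1.005328 − 1000 = 987.788 − 1000 = -12.21‰

-12.2‰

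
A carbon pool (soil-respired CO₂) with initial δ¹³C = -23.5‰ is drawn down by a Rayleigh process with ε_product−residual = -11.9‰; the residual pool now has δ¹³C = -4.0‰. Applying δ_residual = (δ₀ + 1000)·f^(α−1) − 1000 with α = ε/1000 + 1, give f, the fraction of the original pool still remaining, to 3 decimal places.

0.190

α − 1 = ε/1000 = -0.0119
(δ_res + 1000)/(δ₀ + 1000) = (-4.0 + 1000)/(-23.5 + 1000) = 996.0/976.5 = 1.019969
f = 1.019969^(1/-0.0119) = exp(ln(1.019969)/-0.0119) = exp(0.01977/-0.0119)
f = exp(-1.6616) = 0.1898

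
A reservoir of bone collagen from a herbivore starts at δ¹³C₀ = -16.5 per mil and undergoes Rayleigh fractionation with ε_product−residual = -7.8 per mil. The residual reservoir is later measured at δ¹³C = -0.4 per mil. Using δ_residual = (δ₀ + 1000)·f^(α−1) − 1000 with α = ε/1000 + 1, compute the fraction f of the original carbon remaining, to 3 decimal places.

0.125

α − 1 = ε/1000 = -0.0078
(δ_res + 1000)/(δ₀ + 1000) = (-0.4 + 1000)/(-16.5 + 1000) = 999.6/983.5 = 1.016370
f = 1.016370^(1/-0.0078) = exp(ln(1.016370)/-0.0078) = exp(0.01624/-0.0078)
f = exp(-2.0817) = 0.1247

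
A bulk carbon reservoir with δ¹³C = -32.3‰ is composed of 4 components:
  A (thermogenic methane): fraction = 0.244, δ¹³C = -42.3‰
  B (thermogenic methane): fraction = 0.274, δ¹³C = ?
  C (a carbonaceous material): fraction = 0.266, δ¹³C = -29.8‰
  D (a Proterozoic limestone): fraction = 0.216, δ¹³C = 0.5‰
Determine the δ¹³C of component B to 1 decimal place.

-51.7‰

Isotope mass balance: δ_bulk = Σ fᵢ·δᵢ.
-32.3 = 0.244×(-42.3) + 0.274×δ_B + 0.266×(-29.8) + 0.216×(0.5)
0.274·δ_B = -32.3 − (-18.140) = -14.160
δ_B = -14.160 / 0.274 = -51.68‰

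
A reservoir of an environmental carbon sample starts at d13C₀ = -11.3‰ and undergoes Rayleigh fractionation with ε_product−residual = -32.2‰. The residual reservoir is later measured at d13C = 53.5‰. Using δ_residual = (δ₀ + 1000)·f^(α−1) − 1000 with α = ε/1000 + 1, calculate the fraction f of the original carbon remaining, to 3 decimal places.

0.139

α − 1 = ε/1000 = -0.0322
(δ_res + 1000)/(δ₀ + 1000) = (53.5 + 1000)/(-11.3 + 1000) = 1053.5/988.7 = 1.065541
f = 1.065541^(1/-0.0322) = exp(ln(1.065541)/-0.0322) = exp(0.06348/-0.0322)
f = exp(-1.9715) = 0.1392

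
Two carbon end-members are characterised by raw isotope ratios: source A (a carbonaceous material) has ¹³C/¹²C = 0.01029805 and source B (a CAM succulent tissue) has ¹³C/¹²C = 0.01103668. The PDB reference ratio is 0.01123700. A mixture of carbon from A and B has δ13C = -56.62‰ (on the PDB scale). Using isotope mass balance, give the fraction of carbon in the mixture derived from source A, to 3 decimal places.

0.590

δ_A = (0.01029805/0.01123700 − 1)×1000 = (0.916441 − 1)×1000 = -83.559‰
δ_B = (0.01103668/0.01123700 − 1)×1000 = (0.982173 − 1)×1000 = -17.827‰
f_A = (δ_mix − δ_B)/(δ_A − δ_B) = (-56.62 − (-17.827))/(-83.559 − (-17.827))
f_A = -38.793 / -65.732 = 0.5902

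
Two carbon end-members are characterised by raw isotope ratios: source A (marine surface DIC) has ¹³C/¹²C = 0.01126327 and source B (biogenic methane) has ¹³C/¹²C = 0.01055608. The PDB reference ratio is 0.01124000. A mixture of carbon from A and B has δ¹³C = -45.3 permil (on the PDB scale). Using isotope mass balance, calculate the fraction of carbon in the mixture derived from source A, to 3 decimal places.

δ_A = (0.01126327/0.01124000 − 1)×1000 = (1.002070 − 1)×1000 = 2.070 permil
δ_B = (0.01055608/0.01124000 − 1)×1000 = (0.939153 − 1)×1000 = -60.847 permil
f_A = (δ_mix − δ_B)/(δ_A − δ_B) = (-45.3 − (-60.847))/(2.070 − (-60.847))
f_A = 15.547 / 62.917 = 0.2471

0.247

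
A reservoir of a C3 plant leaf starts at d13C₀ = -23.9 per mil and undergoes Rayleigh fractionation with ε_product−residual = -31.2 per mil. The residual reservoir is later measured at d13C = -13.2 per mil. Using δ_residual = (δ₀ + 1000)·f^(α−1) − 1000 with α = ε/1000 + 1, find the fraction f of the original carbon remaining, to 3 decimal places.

0.705

α − 1 = ε/1000 = -0.0312
(δ_res + 1000)/(δ₀ + 1000) = (-13.2 + 1000)/(-23.9 + 1000) = 986.8/976.1 = 1.010962
f = 1.010962^(1/-0.0312) = exp(ln(1.010962)/-0.0312) = exp(0.01090/-0.0312)
f = exp(-0.3494) = 0.7051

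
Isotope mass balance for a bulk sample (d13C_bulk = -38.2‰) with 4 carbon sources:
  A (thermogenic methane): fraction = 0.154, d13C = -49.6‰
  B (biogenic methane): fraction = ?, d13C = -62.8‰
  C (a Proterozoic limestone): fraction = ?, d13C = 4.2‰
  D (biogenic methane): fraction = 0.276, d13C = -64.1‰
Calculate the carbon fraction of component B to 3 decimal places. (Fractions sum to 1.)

0.228

Let f_B and f_C be the unknown fractions; fractions sum to 1 so f_B + f_C = 0.570.
Mass balance: Σ fᵢ·δᵢ = δ_bulk ⇒ f_B·(-62.8) + f_C·(4.2) = -38.2 − (-25.330) = -12.870
Substitute f_C = 0.570 − f_B:
f_B·(-62.8 − 4.2) = -12.870 − 0.570×(4.2) = -15.264
f_B = -15.264 / -67.0 = 0.2278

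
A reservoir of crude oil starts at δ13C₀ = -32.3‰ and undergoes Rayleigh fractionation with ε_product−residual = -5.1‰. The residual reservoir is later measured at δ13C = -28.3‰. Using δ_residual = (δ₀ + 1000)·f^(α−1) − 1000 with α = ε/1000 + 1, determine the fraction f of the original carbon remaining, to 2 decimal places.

0.45

α − 1 = ε/1000 = -0.0051
(δ_res + 1000)/(δ₀ + 1000) = (-28.3 + 1000)/(-32.3 + 1000) = 971.7/967.7 = 1.004134
f = 1.004134^(1/-0.0051) = exp(ln(1.004134)/-0.0051) = exp(0.00412/-0.0051)
f = exp(-0.8088) = 0.4454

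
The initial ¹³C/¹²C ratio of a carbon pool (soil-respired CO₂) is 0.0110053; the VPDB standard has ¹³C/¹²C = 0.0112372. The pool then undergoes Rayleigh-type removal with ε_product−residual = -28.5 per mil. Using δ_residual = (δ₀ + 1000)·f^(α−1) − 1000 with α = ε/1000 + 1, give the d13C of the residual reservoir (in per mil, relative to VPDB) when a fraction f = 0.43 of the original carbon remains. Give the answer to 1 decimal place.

δ₀ = (0.0110053/0.0112372 − 1)×1000 = (0.979363 − 1)×1000 = -20.637 per mil
α − 1 = ε/1000 = -0.0285
f^(α−1) = 0.43^(-0.0285) = 1.024345
δ_res = (-20.637 + 1000) × 1.024345 − 1000 = 1003.206 − 1000 = 3.21 per mil

3.2 per mil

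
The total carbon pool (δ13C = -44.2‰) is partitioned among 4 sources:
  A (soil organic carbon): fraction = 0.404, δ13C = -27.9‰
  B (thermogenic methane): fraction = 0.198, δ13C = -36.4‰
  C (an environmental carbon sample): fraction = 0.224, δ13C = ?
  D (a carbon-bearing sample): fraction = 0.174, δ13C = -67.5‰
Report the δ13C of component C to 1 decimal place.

Isotope mass balance: δ_bulk = Σ fᵢ·δᵢ.
-44.2 = 0.404×(-27.9) + 0.198×(-36.4) + 0.224×δ_C + 0.174×(-67.5)
0.224·δ_C = -44.2 − (-30.224) = -13.976
δ_C = -13.976 / 0.224 = -62.39‰

-62.4‰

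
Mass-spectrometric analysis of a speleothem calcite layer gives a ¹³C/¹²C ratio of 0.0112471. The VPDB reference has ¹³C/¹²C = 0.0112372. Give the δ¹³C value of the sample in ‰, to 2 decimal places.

0.88‰

δ¹³C = (R_sample / R_standard − 1) × 1000
R_sample / R_standard = 0.0112471 / 0.0112372 = 1.000881
δ¹³C = (1.000881 − 1) × 1000 = 0.881‰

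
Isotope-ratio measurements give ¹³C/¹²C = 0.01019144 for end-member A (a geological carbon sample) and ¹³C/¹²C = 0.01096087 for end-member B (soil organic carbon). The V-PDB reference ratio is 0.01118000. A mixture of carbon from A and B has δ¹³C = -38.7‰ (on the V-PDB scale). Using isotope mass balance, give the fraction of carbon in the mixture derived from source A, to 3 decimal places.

0.278

δ_A = (0.01019144/0.01118000 − 1)×1000 = (0.911578 − 1)×1000 = -88.422‰
δ_B = (0.01096087/0.01118000 − 1)×1000 = (0.980400 − 1)×1000 = -19.600‰
f_A = (δ_mix − δ_B)/(δ_A − δ_B) = (-38.7 − (-19.600))/(-88.422 − (-19.600))
f_A = -19.100 / -68.822 = 0.2775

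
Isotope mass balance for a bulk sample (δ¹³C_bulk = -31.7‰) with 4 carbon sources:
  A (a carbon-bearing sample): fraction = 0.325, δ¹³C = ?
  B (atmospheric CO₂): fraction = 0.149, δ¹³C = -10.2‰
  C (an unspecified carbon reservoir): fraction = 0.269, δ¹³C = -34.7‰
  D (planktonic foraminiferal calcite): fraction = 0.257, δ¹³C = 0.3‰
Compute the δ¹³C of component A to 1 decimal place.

Isotope mass balance: δ_bulk = Σ fᵢ·δᵢ.
-31.7 = 0.325×δ_A + 0.149×(-10.2) + 0.269×(-34.7) + 0.257×(0.3)
0.325·δ_A = -31.7 − (-10.777) = -20.923
δ_A = -20.923 / 0.325 = -64.38‰

-64.4‰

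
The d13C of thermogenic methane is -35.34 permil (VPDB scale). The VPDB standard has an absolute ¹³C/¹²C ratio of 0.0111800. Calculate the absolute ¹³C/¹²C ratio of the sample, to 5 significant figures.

0.010785

R_sample = R_standard × (d13C/1000 + 1)
R_sample = 0.0111800 × (-35.34/1000 + 1) = 0.0111800 × 0.964660
R_sample = 0.0107849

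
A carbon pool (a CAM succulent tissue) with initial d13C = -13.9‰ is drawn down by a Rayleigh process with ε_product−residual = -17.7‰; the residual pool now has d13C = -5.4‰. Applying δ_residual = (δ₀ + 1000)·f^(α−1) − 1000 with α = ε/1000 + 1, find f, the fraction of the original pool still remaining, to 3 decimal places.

0.616

α − 1 = ε/1000 = -0.0177
(δ_res + 1000)/(δ₀ + 1000) = (-5.4 + 1000)/(-13.9 + 1000) = 994.6/986.1 = 1.008620
f = 1.008620^(1/-0.0177) = exp(ln(1.008620)/-0.0177) = exp(0.00858/-0.0177)
f = exp(-0.4849) = 0.6158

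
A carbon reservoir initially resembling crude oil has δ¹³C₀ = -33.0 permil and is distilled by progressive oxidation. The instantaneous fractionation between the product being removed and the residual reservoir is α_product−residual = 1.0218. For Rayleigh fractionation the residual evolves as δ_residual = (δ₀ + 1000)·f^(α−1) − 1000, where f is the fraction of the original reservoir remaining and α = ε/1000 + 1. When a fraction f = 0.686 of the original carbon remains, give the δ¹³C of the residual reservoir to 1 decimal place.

Rayleigh residual: δ_res = (δ₀ + 1000)·f^(α−1) − 1000
α − 1 = 0.02180
f^(α−1) = 0.686^(0.02180) = 0.991818
δ_res = (-33.0 + 1000) × 0.991818 − 1000 = 959.088 − 1000 = -40.91 permil

-40.9 permil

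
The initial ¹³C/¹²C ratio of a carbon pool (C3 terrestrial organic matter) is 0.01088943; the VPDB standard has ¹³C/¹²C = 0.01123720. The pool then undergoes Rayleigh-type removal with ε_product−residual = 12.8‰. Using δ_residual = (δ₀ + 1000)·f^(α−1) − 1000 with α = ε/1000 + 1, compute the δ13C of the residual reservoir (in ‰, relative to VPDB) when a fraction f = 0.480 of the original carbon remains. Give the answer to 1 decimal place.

-40.0‰

δ₀ = (0.01088943/0.01123720 − 1)×1000 = (0.969052 − 1)×1000 = -30.948‰
α − 1 = ε/1000 = 0.0128
f^(α−1) = 0.480^(0.0128) = 0.990649
δ_res = (-30.948 + 1000) × 0.990649 − 1000 = 959.990 − 1000 = -40.01‰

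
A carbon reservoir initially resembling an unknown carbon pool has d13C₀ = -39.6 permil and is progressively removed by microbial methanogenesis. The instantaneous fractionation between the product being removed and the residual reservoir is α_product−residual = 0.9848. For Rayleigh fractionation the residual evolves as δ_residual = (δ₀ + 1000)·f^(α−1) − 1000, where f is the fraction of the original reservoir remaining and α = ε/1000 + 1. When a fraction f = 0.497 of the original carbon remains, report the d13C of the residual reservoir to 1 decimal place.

-29.3 permil

Rayleigh residual: δ_res = (δ₀ + 1000)·f^(α−1) − 1000
α − 1 = -0.01520
f^(α−1) = 0.497^(-0.01520) = 1.010684
δ_res = (-39.6 + 1000) × 1.010684 − 1000 = 970.661 − 1000 = -29.34 permil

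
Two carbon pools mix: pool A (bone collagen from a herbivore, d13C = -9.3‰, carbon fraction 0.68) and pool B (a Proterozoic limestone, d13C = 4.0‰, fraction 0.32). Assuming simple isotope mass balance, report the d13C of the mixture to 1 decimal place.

-5.0‰

δ_mix = f_A·δ_A + f_B·δ_B
δ_mix = 0.68 × (-9.3) + 0.32 × (4.0)
δ_mix = -6.32 + 1.28 = -5.04‰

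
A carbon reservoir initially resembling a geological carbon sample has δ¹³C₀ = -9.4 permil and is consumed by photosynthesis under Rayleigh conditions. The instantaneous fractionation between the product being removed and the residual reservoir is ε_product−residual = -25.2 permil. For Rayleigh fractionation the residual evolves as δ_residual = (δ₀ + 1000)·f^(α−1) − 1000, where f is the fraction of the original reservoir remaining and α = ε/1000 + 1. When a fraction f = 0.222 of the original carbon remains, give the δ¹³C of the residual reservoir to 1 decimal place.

28.9 permil

Rayleigh residual: δ_res = (δ₀ + 1000)·f^(α−1) − 1000
α = ε/1000 + 1 = 0.97480, so α − 1 = -0.02520
f^(α−1) = 0.222^(-0.02520) = 1.038656
δ_res = (-9.4 + 1000) × 1.038656 − 1000 = 1028.893 − 1000 = 28.89 permil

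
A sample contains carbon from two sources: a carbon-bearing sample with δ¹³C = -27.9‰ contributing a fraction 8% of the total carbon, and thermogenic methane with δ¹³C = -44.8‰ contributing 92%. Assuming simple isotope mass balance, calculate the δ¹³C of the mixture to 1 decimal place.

-43.4‰

δ_mix = f_A·δ_A + f_B·δ_B
δ_mix = 0.08 × (-27.9) + 0.92 × (-44.8)
δ_mix = -2.23 + -41.22 = -43.45‰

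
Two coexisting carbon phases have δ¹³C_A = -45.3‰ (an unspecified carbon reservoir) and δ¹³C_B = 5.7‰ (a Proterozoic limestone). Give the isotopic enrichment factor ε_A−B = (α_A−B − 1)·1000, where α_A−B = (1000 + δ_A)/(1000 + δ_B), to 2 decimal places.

-50.71‰

α_A−B = (1000 + -45.3) / (1000 + 5.7) = 954.7 / 1005.7 = 0.949289
ε_A−B = (0.949289 − 1) × 1000 = -50.711‰
(The approximation ε ≈ δ_A − δ_B would give -51.0‰.)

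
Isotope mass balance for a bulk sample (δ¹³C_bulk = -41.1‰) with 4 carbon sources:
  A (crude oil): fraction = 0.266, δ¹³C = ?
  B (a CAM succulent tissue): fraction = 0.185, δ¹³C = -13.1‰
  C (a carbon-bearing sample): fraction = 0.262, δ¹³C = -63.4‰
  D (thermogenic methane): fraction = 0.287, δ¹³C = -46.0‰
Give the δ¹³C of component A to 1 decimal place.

-33.3‰

Isotope mass balance: δ_bulk = Σ fᵢ·δᵢ.
-41.1 = 0.266×δ_A + 0.185×(-13.1) + 0.262×(-63.4) + 0.287×(-46.0)
0.266·δ_A = -41.1 − (-32.236) = -8.864
δ_A = -8.864 / 0.266 = -33.32‰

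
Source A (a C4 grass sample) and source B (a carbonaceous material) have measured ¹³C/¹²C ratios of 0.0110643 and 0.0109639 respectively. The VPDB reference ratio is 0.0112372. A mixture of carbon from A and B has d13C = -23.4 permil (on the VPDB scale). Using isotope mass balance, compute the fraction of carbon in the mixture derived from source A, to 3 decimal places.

0.103

δ_A = (0.0110643/0.0112372 − 1)×1000 = (0.984614 − 1)×1000 = -15.386 permil
δ_B = (0.0109639/0.0112372 − 1)×1000 = (0.975679 − 1)×1000 = -24.321 permil
f_A = (δ_mix − δ_B)/(δ_A − δ_B) = (-23.4 − (-24.321))/(-15.386 − (-24.321))
f_A = 0.921 / 8.935 = 0.1031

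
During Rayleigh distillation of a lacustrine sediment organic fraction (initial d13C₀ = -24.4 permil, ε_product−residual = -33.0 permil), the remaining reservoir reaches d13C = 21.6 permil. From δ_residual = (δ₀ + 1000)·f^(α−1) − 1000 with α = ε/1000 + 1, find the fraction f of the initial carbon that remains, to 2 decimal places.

α − 1 = ε/1000 = -0.0330
(δ_res + 1000)/(δ₀ + 1000) = (21.6 + 1000)/(-24.4 + 1000) = 1021.6/975.6 = 1.047150
f = 1.047150^(1/-0.0330) = exp(ln(1.047150)/-0.0330) = exp(0.04607/-0.0330)
f = exp(-1.3961) = 0.2476

0.25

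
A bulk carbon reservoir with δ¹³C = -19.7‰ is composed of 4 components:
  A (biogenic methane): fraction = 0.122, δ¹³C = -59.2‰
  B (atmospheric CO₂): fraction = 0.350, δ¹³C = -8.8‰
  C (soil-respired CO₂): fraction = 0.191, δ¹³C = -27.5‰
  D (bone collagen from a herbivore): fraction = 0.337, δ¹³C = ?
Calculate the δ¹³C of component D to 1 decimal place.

Isotope mass balance: δ_bulk = Σ fᵢ·δᵢ.
-19.7 = 0.122×(-59.2) + 0.350×(-8.8) + 0.191×(-27.5) + 0.337×δ_D
0.337·δ_D = -19.7 − (-15.555) = -4.145
δ_D = -4.145 / 0.337 = -12.30‰

-12.3‰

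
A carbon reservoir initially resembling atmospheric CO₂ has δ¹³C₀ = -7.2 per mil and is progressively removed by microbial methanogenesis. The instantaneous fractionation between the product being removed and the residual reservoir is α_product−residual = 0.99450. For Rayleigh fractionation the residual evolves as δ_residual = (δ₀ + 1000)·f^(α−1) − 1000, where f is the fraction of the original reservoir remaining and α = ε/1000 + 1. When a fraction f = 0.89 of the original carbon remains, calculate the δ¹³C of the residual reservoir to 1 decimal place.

-6.6 per mil

Rayleigh residual: δ_res = (δ₀ + 1000)·f^(α−1) − 1000
α − 1 = -0.00550
f^(α−1) = 0.89^(-0.00550) = 1.000641
δ_res = (-7.2 + 1000) × 1.000641 − 1000 = 993.437 − 1000 = -6.56 per mil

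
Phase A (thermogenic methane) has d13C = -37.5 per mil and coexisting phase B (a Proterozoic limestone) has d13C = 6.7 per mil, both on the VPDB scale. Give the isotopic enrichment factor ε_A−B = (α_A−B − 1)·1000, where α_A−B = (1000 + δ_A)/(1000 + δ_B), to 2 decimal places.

α_A−B = (1000 + -37.5) / (1000 + 6.7) = 962.5 / 1006.7 = 0.956094
ε_A−B = (0.956094 − 1) × 1000 = -43.906 per mil
(The approximation ε ≈ δ_A − δ_B would give -44.2 per mil.)

-43.91 per mil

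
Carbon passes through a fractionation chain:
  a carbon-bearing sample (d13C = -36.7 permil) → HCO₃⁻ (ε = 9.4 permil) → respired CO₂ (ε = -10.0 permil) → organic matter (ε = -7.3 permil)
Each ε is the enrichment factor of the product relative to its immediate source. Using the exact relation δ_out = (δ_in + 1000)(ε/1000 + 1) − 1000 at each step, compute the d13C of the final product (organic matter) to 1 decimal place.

-44.4 permil

step 1: δ = (-36.70 + 1000)·(9.4/1000 + 1) − 1000 = -27.64 permil
step 2: δ = (-27.64 + 1000)·(-10.0/1000 + 1) − 1000 = -37.37 permil
step 3: δ = (-37.37 + 1000)·(-7.3/1000 + 1) − 1000 = -44.40 permil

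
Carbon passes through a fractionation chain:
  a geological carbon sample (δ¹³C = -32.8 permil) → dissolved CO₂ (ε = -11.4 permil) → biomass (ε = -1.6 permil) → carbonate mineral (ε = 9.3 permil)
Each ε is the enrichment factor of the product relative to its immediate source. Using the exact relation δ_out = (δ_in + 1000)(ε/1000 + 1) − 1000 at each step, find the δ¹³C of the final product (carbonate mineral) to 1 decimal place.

step 1: δ = (-32.80 + 1000)·(-11.4/1000 + 1) − 1000 = -43.83 permil
step 2: δ = (-43.83 + 1000)·(-1.6/1000 + 1) − 1000 = -45.36 permil
step 3: δ = (-45.36 + 1000)·(9.3/1000 + 1) − 1000 = -36.48 permil

-36.5 permil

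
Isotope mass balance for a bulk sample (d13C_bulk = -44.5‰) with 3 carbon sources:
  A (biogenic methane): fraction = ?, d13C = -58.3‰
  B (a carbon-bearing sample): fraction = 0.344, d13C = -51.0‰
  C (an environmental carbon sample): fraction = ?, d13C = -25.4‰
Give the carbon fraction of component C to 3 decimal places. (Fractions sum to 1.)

0.343

Let f_C and f_A be the unknown fractions; fractions sum to 1 so f_C + f_A = 0.656.
Mass balance: Σ fᵢ·δᵢ = δ_bulk ⇒ f_C·(-25.4) + f_A·(-58.3) = -44.5 − (-17.544) = -26.956
Substitute f_A = 0.656 − f_C:
f_C·(-25.4 − -58.3) = -26.956 − 0.656×(-58.3) = 11.289
f_C = 11.289 / 32.9 = 0.3431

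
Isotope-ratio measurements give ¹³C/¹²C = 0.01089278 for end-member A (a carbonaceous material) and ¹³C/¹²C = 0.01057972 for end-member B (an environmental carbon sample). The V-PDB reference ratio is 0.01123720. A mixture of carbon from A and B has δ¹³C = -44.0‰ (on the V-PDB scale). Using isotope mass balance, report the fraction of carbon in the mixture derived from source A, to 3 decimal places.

0.521

δ_A = (0.01089278/0.01123720 − 1)×1000 = (0.969350 − 1)×1000 = -30.650‰
δ_B = (0.01057972/0.01123720 − 1)×1000 = (0.941491 − 1)×1000 = -58.509‰
f_A = (δ_mix − δ_B)/(δ_A − δ_B) = (-44.0 − (-58.509))/(-30.650 − (-58.509))
f_A = 14.509 / 27.859 = 0.5208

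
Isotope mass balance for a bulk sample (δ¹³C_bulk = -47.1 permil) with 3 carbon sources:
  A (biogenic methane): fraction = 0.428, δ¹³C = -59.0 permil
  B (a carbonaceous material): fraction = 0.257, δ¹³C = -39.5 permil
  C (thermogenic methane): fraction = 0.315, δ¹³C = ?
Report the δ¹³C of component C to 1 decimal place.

-37.1 permil

Isotope mass balance: δ_bulk = Σ fᵢ·δᵢ.
-47.1 = 0.428×(-59.0) + 0.257×(-39.5) + 0.315×δ_C
0.315·δ_C = -47.1 − (-35.404) = -11.697
δ_C = -11.697 / 0.315 = -37.13 permil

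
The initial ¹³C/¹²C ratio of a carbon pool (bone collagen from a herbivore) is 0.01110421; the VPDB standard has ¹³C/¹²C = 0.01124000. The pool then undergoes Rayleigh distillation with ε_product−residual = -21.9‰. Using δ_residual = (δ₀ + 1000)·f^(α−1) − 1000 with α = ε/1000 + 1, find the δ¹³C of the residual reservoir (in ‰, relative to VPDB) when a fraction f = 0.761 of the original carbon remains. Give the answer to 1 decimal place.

-6.2‰

δ₀ = (0.01110421/0.01124000 − 1)×1000 = (0.987919 − 1)×1000 = -12.081‰
α − 1 = ε/1000 = -0.0219
f^(α−1) = 0.761^(-0.0219) = 1.005999
δ_res = (-12.081 + 1000) × 1.005999 − 1000 = 993.846 − 1000 = -6.15‰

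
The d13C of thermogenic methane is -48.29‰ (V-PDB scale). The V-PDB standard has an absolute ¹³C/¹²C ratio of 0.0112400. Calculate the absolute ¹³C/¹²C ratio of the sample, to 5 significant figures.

0.010697

R_sample = R_standard × (d13C/1000 + 1)
R_sample = 0.0112400 × (-48.29/1000 + 1) = 0.0112400 × 0.951710
R_sample = 0.0106972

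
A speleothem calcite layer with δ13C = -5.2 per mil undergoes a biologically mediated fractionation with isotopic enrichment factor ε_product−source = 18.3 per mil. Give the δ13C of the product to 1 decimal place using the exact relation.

Exactly, δ_product = (δ_source + 1000)·(ε/1000 + 1) − 1000.
δ_product = (-5.2 + 1000) × (18.3/1000 + 1) − 1000
δ_product = 13.00 per mil

13.0 per mil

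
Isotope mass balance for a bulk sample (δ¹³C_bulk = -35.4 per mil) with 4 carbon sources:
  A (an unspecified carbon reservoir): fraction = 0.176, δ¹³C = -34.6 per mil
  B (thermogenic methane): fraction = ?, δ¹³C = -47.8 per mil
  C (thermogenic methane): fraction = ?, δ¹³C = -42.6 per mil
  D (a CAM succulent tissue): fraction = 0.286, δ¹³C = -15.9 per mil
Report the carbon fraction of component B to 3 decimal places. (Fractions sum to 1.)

Let f_B and f_C be the unknown fractions; fractions sum to 1 so f_B + f_C = 0.538.
Mass balance: Σ fᵢ·δᵢ = δ_bulk ⇒ f_B·(-47.8) + f_C·(-42.6) = -35.4 − (-10.637) = -24.763
Substitute f_C = 0.538 − f_B:
f_B·(-47.8 − -42.6) = -24.763 − 0.538×(-42.6) = -1.844
f_B = -1.844 / -5.2 = 0.3547

0.355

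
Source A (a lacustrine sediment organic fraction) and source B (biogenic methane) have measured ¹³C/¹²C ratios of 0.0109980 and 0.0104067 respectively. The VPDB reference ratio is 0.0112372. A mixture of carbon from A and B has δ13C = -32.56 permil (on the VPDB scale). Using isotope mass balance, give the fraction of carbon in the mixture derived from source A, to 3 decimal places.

δ_A = (0.0109980/0.0112372 − 1)×1000 = (0.978714 − 1)×1000 = -21.286 permil
δ_B = (0.0104067/0.0112372 − 1)×1000 = (0.926094 − 1)×1000 = -73.906 permil
f_A = (δ_mix − δ_B)/(δ_A − δ_B) = (-32.56 − (-73.906))/(-21.286 − (-73.906))
f_A = 41.346 / 52.620 = 0.7858

0.786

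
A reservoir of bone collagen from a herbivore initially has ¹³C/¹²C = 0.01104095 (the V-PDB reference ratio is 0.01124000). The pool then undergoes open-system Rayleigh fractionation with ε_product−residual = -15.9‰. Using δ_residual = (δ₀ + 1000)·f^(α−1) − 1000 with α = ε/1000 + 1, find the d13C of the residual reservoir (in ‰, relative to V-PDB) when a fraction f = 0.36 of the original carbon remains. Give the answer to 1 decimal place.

δ₀ = (0.01104095/0.01124000 − 1)×1000 = (0.982291 − 1)×1000 = -17.709‰
α − 1 = ε/1000 = -0.0159
f^(α−1) = 0.36^(-0.0159) = 1.016377
δ_res = (-17.709 + 1000) × 1.016377 − 1000 = 998.378 − 1000 = -1.62‰

-1.6‰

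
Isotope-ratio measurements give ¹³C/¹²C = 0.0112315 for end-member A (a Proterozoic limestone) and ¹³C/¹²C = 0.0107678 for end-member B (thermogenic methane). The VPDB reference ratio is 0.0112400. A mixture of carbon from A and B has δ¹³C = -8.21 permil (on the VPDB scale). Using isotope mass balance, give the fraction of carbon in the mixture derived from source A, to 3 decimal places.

δ_A = (0.0112315/0.0112400 − 1)×1000 = (0.999244 − 1)×1000 = -0.756 permil
δ_B = (0.0107678/0.0112400 − 1)×1000 = (0.957989 − 1)×1000 = -42.011 permil
f_A = (δ_mix − δ_B)/(δ_A − δ_B) = (-8.21 − (-42.011))/(-0.756 − (-42.011))
f_A = 33.801 / 41.254 = 0.8193

0.819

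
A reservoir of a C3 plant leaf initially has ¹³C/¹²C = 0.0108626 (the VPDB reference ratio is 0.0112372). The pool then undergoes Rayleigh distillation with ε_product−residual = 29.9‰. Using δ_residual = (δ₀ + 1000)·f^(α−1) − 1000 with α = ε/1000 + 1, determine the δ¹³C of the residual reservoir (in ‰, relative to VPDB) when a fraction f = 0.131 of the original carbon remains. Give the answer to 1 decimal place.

δ₀ = (0.0108626/0.0112372 − 1)×1000 = (0.966664 − 1)×1000 = -33.336‰
α − 1 = ε/1000 = 0.0299
f^(α−1) = 0.131^(0.0299) = 0.941036
δ_res = (-33.336 + 1000) × 0.941036 − 1000 = 909.666 − 1000 = -90.33‰

-90.3‰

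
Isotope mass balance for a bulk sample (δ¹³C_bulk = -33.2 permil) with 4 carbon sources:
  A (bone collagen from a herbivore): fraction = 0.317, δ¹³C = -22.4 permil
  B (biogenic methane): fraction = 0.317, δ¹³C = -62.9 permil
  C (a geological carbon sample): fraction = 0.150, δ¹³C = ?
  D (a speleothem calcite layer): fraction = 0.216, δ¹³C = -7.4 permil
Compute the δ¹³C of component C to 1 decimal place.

Isotope mass balance: δ_bulk = Σ fᵢ·δᵢ.
-33.2 = 0.317×(-22.4) + 0.317×(-62.9) + 0.150×δ_C + 0.216×(-7.4)
0.150·δ_C = -33.2 − (-28.639) = -4.562
δ_C = -4.562 / 0.150 = -30.41 permil

-30.4 permil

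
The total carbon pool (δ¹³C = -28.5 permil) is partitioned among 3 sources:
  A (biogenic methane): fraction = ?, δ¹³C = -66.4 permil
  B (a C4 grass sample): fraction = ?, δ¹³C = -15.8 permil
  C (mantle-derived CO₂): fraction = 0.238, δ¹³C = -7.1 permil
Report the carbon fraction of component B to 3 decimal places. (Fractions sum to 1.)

Let f_B and f_A be the unknown fractions; fractions sum to 1 so f_B + f_A = 0.762.
Mass balance: Σ fᵢ·δᵢ = δ_bulk ⇒ f_B·(-15.8) + f_A·(-66.4) = -28.5 − (-1.690) = -26.810
Substitute f_A = 0.762 − f_B:
f_B·(-15.8 − -66.4) = -26.810 − 0.762×(-66.4) = 23.787
f_B = 23.787 / 50.6 = 0.4701

0.470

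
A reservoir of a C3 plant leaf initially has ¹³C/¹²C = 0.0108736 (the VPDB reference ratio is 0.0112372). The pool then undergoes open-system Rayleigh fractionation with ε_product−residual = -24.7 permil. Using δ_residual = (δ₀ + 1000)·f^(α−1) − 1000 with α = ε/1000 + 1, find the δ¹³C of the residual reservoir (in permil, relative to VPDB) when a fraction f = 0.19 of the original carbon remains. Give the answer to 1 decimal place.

δ₀ = (0.0108736/0.0112372 − 1)×1000 = (0.967643 − 1)×1000 = -32.357 permil
α − 1 = ε/1000 = -0.0247
f^(α−1) = 0.19^(-0.0247) = 1.041873
δ_res = (-32.357 + 1000) × 1.041873 − 1000 = 1008.161 − 1000 = 8.16 permil

8.2 permil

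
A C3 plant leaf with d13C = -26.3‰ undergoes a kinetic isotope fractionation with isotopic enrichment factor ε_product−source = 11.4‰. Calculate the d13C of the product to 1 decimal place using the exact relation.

-15.2‰

To first order, δ_product ≈ δ_source + ε = -14.9‰.
Exactly, δ_product = (δ_source + 1000)·(ε/1000 + 1) − 1000.
δ_product = (-26.3 + 1000) × (11.4/1000 + 1) − 1000
δ_product = -15.20‰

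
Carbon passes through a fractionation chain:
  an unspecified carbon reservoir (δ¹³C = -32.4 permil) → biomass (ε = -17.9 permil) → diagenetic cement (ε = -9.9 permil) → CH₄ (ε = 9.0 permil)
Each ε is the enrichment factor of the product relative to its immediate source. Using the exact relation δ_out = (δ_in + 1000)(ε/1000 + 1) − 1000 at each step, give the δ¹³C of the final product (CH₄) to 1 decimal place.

-50.7 permil

step 1: δ = (-32.40 + 1000)·(-17.9/1000 + 1) − 1000 = -49.72 permil
step 2: δ = (-49.72 + 1000)·(-9.9/1000 + 1) − 1000 = -59.13 permil
step 3: δ = (-59.13 + 1000)·(9.0/1000 + 1) − 1000 = -50.66 permil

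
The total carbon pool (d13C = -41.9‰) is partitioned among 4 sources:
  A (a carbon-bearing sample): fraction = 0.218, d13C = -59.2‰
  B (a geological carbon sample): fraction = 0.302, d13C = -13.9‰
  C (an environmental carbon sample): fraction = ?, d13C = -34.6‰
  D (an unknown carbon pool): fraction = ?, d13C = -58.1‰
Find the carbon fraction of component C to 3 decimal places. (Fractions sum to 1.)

Let f_C and f_D be the unknown fractions; fractions sum to 1 so f_C + f_D = 0.480.
Mass balance: Σ fᵢ·δᵢ = δ_bulk ⇒ f_C·(-34.6) + f_D·(-58.1) = -41.9 − (-17.103) = -24.797
Substitute f_D = 0.480 − f_C:
f_C·(-34.6 − -58.1) = -24.797 − 0.480×(-58.1) = 3.091
f_C = 3.091 / 23.5 = 0.1315

0.132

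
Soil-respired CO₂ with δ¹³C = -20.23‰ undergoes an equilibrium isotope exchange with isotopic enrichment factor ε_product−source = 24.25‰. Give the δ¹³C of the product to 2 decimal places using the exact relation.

3.53‰

Exactly, δ_product = (δ_source + 1000)·(ε/1000 + 1) − 1000.
δ_product = (-20.23 + 1000) × (24.25/1000 + 1) − 1000
δ_product = 3.529‰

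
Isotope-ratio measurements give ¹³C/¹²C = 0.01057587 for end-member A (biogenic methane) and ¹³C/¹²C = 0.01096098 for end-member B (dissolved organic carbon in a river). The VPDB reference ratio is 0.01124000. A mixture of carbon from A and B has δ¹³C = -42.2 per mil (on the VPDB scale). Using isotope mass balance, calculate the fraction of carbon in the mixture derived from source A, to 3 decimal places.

0.507

δ_A = (0.01057587/0.01124000 − 1)×1000 = (0.940914 − 1)×1000 = -59.086 per mil
δ_B = (0.01096098/0.01124000 − 1)×1000 = (0.975176 − 1)×1000 = -24.824 per mil
f_A = (δ_mix − δ_B)/(δ_A − δ_B) = (-42.2 − (-24.824))/(-59.086 − (-24.824))
f_A = -17.376 / -34.262 = 0.5071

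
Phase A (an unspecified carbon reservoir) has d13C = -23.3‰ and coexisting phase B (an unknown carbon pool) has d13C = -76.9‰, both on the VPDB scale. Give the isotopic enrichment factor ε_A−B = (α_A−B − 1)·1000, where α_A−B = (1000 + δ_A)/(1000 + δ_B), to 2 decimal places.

α_A−B = (1000 + -23.3) / (1000 + -76.9) = 976.7 / 923.1 = 1.058065
ε_A−B = (1.058065 − 1) × 1000 = 58.065‰
(The approximation ε ≈ δ_A − δ_B would give 53.6‰.)

58.07‰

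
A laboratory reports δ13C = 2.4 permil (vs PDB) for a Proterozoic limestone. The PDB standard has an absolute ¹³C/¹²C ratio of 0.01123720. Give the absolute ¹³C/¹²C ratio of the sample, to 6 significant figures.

0.0112642

R_sample = R_standard × (δ13C/1000 + 1)
R_sample = 0.01123720 × (2.4/1000 + 1) = 0.01123720 × 1.002400
R_sample = 0.0112642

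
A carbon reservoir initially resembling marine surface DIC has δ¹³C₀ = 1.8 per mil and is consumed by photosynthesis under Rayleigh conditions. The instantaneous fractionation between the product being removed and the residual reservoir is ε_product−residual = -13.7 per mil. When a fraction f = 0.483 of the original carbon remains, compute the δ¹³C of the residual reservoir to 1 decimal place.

Rayleigh residual: δ_res = (δ₀ + 1000)·f^(α−1) − 1000
α = ε/1000 + 1 = 0.98630, so α − 1 = -0.01370
f^(α−1) = 0.483^(-0.01370) = 1.010020
δ_res = (1.8 + 1000) × 1.010020 − 1000 = 1011.838 − 1000 = 11.84 per mil

11.8 per mil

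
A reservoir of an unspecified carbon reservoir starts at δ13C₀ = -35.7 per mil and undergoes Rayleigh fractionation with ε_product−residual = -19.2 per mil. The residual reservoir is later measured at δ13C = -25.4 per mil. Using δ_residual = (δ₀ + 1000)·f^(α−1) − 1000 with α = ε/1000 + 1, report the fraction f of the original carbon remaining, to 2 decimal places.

0.58

α − 1 = ε/1000 = -0.0192
(δ_res + 1000)/(δ₀ + 1000) = (-25.4 + 1000)/(-35.7 + 1000) = 974.6/964.3 = 1.010681
f = 1.010681^(1/-0.0192) = exp(ln(1.010681)/-0.0192) = exp(0.01062/-0.0192)
f = exp(-0.5534) = 0.5750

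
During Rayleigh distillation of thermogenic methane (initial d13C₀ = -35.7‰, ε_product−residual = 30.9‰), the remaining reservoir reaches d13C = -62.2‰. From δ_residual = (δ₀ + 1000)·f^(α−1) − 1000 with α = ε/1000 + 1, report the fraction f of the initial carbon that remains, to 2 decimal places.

0.41

α − 1 = ε/1000 = 0.0309
(δ_res + 1000)/(δ₀ + 1000) = (-62.2 + 1000)/(-35.7 + 1000) = 937.8/964.3 = 0.972519
f = 0.972519^(1/0.0309) = exp(ln(0.972519)/0.0309) = exp(-0.02787/0.0309)
f = exp(-0.9018) = 0.4058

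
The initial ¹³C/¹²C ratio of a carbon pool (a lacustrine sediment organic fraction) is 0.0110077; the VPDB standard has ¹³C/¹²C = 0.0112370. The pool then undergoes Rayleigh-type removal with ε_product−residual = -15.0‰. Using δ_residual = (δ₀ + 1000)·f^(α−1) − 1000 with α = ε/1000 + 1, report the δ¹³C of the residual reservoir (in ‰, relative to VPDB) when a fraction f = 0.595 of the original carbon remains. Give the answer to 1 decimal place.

-12.7‰

δ₀ = (0.0110077/0.0112370 − 1)×1000 = (0.979594 − 1)×1000 = -20.406‰
α − 1 = ε/1000 = -0.0150
f^(α−1) = 0.595^(-0.0150) = 1.007818
δ_res = (-20.406 + 1000) × 1.007818 − 1000 = 987.253 − 1000 = -12.75‰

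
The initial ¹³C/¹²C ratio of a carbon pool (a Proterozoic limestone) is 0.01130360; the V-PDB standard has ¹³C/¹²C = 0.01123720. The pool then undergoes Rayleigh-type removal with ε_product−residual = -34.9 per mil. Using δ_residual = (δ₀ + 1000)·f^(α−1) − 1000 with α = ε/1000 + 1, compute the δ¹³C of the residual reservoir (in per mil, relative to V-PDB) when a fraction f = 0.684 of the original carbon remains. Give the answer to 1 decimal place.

δ₀ = (0.01130360/0.01123720 − 1)×1000 = (1.005909 − 1)×1000 = 5.909 per mil
α − 1 = ε/1000 = -0.0349
f^(α−1) = 0.684^(-0.0349) = 1.013343
δ_res = (5.909 + 1000) × 1.013343 − 1000 = 1019.331 − 1000 = 19.33 per mil

19.3 per mil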